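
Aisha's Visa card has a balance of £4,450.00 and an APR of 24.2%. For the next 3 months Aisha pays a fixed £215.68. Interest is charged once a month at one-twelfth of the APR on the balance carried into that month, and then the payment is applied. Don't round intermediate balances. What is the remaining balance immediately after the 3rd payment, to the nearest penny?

£4,064.51

Monthly rate r = 24.2%/12 = 2.01667% = 0.0201667.
Each month: B ← B·(1+r) − £215.68.
Month 1: interest £89.74; balance after payment £4,324.06.
Month 2: interest £87.20; balance after payment £4,195.58.
Month 3: interest £84.61; balance after payment £4,064.51.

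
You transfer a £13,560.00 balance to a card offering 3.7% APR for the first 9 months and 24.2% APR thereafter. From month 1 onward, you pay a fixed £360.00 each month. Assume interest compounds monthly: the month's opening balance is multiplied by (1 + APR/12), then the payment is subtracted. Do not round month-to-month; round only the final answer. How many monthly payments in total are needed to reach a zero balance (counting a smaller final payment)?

55 months

Promo months 1–9 at r₀ = 3.7%/12 = 0.00308333; months 10+ at r₁ = 24.2%/12 = 0.0201667.
After month 9: iterate B ← B·(1+r₀) − £360.00 for 9 months → £10,660.72.
Then at r₁ with £360.00/mo: n₂ = −ln(1 − r₁·B/P)/ln(1+r₁) ≈ 45.54 → 46 more payments.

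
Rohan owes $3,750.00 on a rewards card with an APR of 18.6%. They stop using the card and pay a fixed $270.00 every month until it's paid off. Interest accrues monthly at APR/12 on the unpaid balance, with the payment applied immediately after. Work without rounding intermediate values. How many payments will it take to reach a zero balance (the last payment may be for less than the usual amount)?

16 payments

Monthly rate r = 18.6%/12 = 1.55% = 0.0155.
Recurrence: B ← B·(1+r) − $270.00.
Month 1: interest $58.13; balance after payment $3,538.12.
Month 2: interest $54.84; balance after payment $3,322.97.
Closed form: n = −ln(1 − rB₀/P)/ln(1+r) = −ln(0.78472)/ln(1.0155) ≈ 15.761, so the balance reaches zero during payment 16.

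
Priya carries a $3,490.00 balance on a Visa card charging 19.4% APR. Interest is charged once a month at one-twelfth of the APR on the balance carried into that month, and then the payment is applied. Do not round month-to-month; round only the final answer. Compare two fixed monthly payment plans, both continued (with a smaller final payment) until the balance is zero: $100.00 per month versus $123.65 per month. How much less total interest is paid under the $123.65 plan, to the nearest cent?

$481.11

Monthly rate r = 19.4%/12 = 1.61667% = 0.0161667.
At $100.00/mo: n = ⌈−ln(1 − rB₀/P)/ln(1+r)⌉ = 52 payments (last $79.35); total interest = total paid − $3,490.00 = $1,689.35.
At $123.65/mo: 38 payments (last $123.19); total interest $1,208.24.
Interest saved = $1,689.35 − $1,208.24 = $481.11.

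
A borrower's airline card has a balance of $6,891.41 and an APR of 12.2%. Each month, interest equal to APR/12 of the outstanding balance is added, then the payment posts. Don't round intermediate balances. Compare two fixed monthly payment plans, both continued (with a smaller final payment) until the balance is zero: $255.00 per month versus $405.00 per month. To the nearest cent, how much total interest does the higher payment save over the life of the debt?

$493.26

Monthly rate r = 12.2%/12 = 1.01667% = 0.0101667.
At $255.00/mo: n = ⌈−ln(1 − rB₀/P)/ln(1+r)⌉ = 32 payments (last $193.62); total interest = total paid − $6,891.41 = $1,207.21.
At $405.00/mo: 19 payments (last $315.36); total interest $713.95.
Interest saved = $1,207.21 − $713.95 = $493.26.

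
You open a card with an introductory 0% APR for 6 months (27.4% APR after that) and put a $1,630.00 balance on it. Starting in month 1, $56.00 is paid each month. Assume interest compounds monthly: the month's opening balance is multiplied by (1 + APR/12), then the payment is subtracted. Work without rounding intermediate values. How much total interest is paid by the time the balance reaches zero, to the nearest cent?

$566.34

Promo months 1–6 at r₀ = 0%/12 = 0; months 7+ at r₁ = 27.4%/12 = 0.0228333.
After month 6 (no interest yet): B = $1,630.00 − 6·$56.00 = $1,294.00.
Then at r₁ with $56.00/mo: n₂ = −ln(1 − r₁·B/P)/ln(1+r₁) ≈ 33.22 → 34 more payments.
Total paid = 39·$56.00 + $12.34 = $2,196.34; interest = $2,196.34 − $1,630.00 = $566.34.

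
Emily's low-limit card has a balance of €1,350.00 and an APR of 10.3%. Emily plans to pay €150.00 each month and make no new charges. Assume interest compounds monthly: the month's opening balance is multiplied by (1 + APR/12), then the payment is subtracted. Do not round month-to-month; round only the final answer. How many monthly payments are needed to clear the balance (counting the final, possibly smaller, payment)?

Monthly rate r = 10.3%/12 = 0.858333% = 0.00858333.
Recurrence: B ← B·(1+r) − €150.00.
Month 1: interest €11.59; balance after payment €1,211.59.
Month 2: interest €10.40; balance after payment €1,071.99.
Closed form: n = −ln(1 − rB₀/P)/ln(1+r) = −ln(0.92275)/ln(1.00858) ≈ 9.407, so the balance reaches zero during payment 10.

10 months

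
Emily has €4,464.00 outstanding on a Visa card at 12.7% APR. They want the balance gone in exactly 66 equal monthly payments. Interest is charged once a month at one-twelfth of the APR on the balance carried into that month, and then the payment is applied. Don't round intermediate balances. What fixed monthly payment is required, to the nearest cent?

€94.33

Monthly rate r = 12.7%/12 = 1.05833% = 0.0105833.
Level-payment amortization: P = B₀·r / (1 − (1+r)^(−n)) = 4464.00·0.0105833 / (1 − 1.01058^(−66)).
Denominator 1 − (1+r)^(−66) = 0.500840525.
P = 47.244 / 0.500840525 ≈ 94.33.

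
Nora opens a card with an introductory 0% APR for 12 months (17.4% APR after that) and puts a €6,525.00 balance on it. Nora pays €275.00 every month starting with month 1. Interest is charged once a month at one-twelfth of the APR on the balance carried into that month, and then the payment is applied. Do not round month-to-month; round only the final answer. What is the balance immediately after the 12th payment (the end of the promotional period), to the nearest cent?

Promo months 1–12 at r₀ = 0%/12 = 0; months 13+ at r₁ = 17.4%/12 = 0.0145.
After month 12 (no interest yet): B = €6,525.00 − 12·€275.00 = €3,225.00.

€3,225.00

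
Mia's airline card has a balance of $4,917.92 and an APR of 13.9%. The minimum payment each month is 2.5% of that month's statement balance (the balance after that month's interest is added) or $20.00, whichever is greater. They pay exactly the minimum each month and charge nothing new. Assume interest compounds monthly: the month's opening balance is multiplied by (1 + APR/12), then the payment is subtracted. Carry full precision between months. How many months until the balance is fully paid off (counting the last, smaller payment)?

186 months

Monthly rate r = 13.9%/12 = 1.15833% = 0.0115833.
While 2.5% of the post-interest balance exceeds $20.00, each month B ← (B·(1+r))·(1 − 0.025), i.e. B shrinks by the factor (1+r)·0.975 = 0.98629.
This holds for months 1–133. Entering month 134 the balance is $784.54; 2.5% of the post-interest balance is now below $20.00, so the flat $20.00 minimum applies from here.
From month 134 a fixed $20.00 at rate r clears $784.54 in 53 more payments. Total: 133 + 53 = 186 months.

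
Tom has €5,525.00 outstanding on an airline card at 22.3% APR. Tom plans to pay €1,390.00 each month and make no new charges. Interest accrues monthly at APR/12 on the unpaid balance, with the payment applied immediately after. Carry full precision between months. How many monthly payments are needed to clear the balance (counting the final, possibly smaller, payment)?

Monthly rate r = 22.3%/12 = 1.85833% = 0.0185833.
Recurrence: B ← B·(1+r) − €1,390.00.
Month 1: interest €102.67; balance after payment €4,237.67.
Month 2: interest €78.75; balance after payment €2,926.42.
Month 3: interest €54.38; balance after payment €1,590.81.
Month 4: interest €29.56; balance after payment €230.37.
Month 5: interest €4.28; balance after payment €0.00.

5 months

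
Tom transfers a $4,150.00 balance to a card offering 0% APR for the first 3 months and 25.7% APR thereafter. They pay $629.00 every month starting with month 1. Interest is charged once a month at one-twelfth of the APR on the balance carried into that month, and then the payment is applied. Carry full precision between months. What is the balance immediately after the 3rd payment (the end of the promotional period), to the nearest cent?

$2,263.00

Promo months 1–3 at r₀ = 0%/12 = 0; months 4+ at r₁ = 25.7%/12 = 0.0214167.
After month 3 (no interest yet): B = $4,150.00 − 3·$629.00 = $2,263.00.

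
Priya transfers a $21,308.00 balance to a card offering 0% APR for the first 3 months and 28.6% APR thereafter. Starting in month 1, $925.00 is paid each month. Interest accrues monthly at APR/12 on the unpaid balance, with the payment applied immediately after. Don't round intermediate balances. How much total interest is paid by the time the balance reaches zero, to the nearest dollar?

Promo months 1–3 at r₀ = 0%/12 = 0; months 4+ at r₁ = 28.6%/12 = 0.0238333.
After month 3 (no interest yet): B = $21,308.00 − 3·$925.00 = $18,533.00.
Then at r₁ with $925.00/mo: n₂ = −ln(1 − r₁·B/P)/ln(1+r₁) ≈ 27.56 → 28 more payments.
Total paid = 30·$925.00 + $521.52 = $28,271.52; interest = $28,271.52 − $21,308.00 = $6,963.52.

$6,964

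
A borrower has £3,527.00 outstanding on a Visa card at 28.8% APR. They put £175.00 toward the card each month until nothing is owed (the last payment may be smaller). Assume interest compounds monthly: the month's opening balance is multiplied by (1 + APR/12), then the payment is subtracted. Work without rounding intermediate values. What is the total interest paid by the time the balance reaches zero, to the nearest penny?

Monthly rate r = 28.8%/12 = 2.4% = 0.024.
Payoff takes n = ⌈−ln(1 − rB₀/P)/ln(1+r)⌉ = ⌈27.874⌉ = 28 payments; the last is £153.17.
Total paid = 27·£175.00 + £153.17 = £4,878.17.
Total interest = total paid − principal = £4,878.17 − £3,527.00 = £1,351.17.

£1,351.17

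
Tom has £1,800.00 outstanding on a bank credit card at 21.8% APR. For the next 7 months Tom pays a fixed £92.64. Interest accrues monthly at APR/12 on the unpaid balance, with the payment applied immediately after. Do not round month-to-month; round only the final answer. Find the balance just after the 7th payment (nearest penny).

£1,356.85

Monthly rate r = 21.8%/12 = 1.81667% = 0.0181667.
Each month: B ← B·(1+r) − £92.64.
Month 1: interest £32.70; balance after payment £1,740.06.
Month 2: interest £31.61; balance after payment £1,679.03.
Month 3: interest £30.50; balance after payment £1,616.89.
Month 4: interest £29.37; balance after payment £1,553.63.
Month 5: interest £28.22; balance after payment £1,489.21.
Month 6: interest £27.05; balance after payment £1,423.63.
Month 7: interest £25.86; balance after payment £1,356.85.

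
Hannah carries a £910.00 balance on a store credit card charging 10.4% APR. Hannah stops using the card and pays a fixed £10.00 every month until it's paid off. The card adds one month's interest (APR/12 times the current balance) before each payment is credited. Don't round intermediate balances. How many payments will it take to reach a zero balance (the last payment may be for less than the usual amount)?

Monthly rate r = 10.4%/12 = 0.866667% = 0.00866667.
Recurrence: B ← B·(1+r) − £10.00.
Month 1: interest £7.89; balance after payment £907.89.
Month 2: interest £7.87; balance after payment £905.76.
Closed form: n = −ln(1 − rB₀/P)/ln(1+r) = −ln(0.21133)/ln(1.00867) ≈ 180.120, so the balance reaches zero during payment 181.

181 payments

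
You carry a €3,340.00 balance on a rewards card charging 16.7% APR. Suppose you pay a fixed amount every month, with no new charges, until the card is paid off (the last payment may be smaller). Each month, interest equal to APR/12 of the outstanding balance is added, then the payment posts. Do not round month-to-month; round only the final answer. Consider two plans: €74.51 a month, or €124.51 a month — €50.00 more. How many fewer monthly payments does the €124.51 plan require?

37 fewer payments

Monthly rate r = 16.7%/12 = 1.39167% = 0.0139167.
At €74.51/mo: n = ⌈−ln(1 − rB₀/P)/ln(1+r)⌉ = 71 payments (last €55.45); total interest = total paid − €3,340.00 = €1,931.15.
At €124.51/mo: 34 payments (last €101.30); total interest €870.13.
Payments saved = 71 − 34 = 37.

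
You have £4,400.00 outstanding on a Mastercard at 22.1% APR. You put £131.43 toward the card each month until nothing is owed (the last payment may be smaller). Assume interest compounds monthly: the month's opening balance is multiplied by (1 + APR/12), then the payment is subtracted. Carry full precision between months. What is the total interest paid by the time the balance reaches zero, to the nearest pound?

Monthly rate r = 22.1%/12 = 1.84167% = 0.0184167.
Payoff takes n = ⌈−ln(1 − rB₀/P)/ln(1+r)⌉ = ⌈52.526⌉ = 53 payments; the last is £69.40.
Total paid = 52·£131.43 + £69.40 = £6,903.76.
Total interest = total paid − principal = £6,903.76 − £4,400.00 = £2,503.76.

£2,504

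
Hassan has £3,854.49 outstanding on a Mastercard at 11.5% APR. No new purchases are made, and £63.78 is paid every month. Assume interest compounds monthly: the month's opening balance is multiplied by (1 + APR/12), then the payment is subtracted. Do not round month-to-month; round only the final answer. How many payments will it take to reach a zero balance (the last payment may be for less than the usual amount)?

91 payments

Monthly rate r = 11.5%/12 = 0.958333% = 0.00958333.
Recurrence: B ← B·(1+r) − £63.78.
Month 1: interest £36.94; balance after payment £3,827.65.
Month 2: interest £36.68; balance after payment £3,800.55.
Closed form: n = −ln(1 − rB₀/P)/ln(1+r) = −ln(0.42084)/ln(1.00958) ≈ 90.746, so the balance reaches zero during payment 91.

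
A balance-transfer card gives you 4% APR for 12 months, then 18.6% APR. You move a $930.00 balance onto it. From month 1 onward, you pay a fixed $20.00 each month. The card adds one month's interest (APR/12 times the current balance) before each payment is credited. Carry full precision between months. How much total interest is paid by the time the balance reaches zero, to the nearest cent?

Promo months 1–12 at r₀ = 4%/12 = 0.00333333; months 13+ at r₁ = 18.6%/12 = 0.0155.
After month 12: iterate B ← B·(1+r₀) − $20.00 for 12 months → $723.44.
Then at r₁ with $20.00/mo: n₂ = −ln(1 − r₁·B/P)/ln(1+r₁) ≈ 53.47 → 54 more payments.
Total paid = 65·$20.00 + $9.53 = $1,309.53; interest = $1,309.53 − $930.00 = $379.53.

$379.53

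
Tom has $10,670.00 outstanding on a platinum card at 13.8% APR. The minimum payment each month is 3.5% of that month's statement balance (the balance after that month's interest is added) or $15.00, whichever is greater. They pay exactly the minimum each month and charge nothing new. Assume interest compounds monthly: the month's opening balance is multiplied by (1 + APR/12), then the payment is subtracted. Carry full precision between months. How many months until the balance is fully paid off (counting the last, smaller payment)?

168 months

Monthly rate r = 13.8%/12 = 1.15% = 0.0115.
While 3.5% of the post-interest balance exceeds $15.00, each month B ← (B·(1+r))·(1 − 0.035), i.e. B shrinks by the factor (1+r)·0.965 = 0.9761.
This holds for months 1–134. Entering month 135 the balance is $417.11; 3.5% of the post-interest balance is now below $15.00, so the flat $15.00 minimum applies from here.
From month 135 a fixed $15.00 at rate r clears $417.11 in 34 more payments. Total: 134 + 34 = 168 months.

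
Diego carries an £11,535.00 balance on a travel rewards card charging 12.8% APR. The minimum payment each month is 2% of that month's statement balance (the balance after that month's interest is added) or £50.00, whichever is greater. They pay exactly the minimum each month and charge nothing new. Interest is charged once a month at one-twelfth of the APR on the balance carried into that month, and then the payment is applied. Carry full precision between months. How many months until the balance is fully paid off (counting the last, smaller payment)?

232 months

Monthly rate r = 12.8%/12 = 1.06667% = 0.0106667.
While 2% of the post-interest balance exceeds £50.00, each month B ← (B·(1+r))·(1 − 0.02), i.e. B shrinks by the factor (1+r)·0.98 = 0.99045.
This holds for months 1–161. Entering month 162 the balance is £2,462.04; 2% of the post-interest balance is now below £50.00, so the flat £50.00 minimum applies from here.
From month 162 a fixed £50.00 at rate r clears £2,462.04 in 71 more payments. Total: 161 + 71 = 232 months.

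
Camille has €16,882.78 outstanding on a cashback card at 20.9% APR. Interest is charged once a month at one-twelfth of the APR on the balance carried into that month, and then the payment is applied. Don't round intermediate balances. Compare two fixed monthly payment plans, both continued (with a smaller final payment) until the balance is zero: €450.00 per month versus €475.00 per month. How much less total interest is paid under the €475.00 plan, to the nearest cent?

€1,068.96

Monthly rate r = 20.9%/12 = 1.74167% = 0.0174167.
At €450.00/mo: n = ⌈−ln(1 − rB₀/P)/ln(1+r)⌉ = 62 payments (last €167.40); total interest = total paid − €16,882.78 = €10,734.62.
At €475.00/mo: 56 payments (last €423.44); total interest €9,665.66.
Interest saved = €10,734.62 − €9,665.66 = €1,068.96.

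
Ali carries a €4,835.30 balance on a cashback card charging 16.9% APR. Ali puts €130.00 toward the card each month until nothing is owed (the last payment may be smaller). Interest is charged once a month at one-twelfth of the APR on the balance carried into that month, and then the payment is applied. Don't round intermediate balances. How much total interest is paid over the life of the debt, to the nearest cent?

Monthly rate r = 16.9%/12 = 1.40833% = 0.0140833.
Payoff takes n = ⌈−ln(1 − rB₀/P)/ln(1+r)⌉ = ⌈53.054⌉ = 54 payments; the last is €7.10.
Total paid = 53·€130.00 + €7.10 = €6,897.10.
Total interest = total paid − principal = €6,897.10 − €4,835.30 = €2,061.80.

€2,061.80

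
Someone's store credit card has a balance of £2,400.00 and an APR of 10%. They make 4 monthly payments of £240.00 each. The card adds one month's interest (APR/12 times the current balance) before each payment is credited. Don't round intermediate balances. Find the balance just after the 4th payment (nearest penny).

Monthly rate r = 10%/12 = 0.833333% = 0.00833333.
Each month: B ← B·(1+r) − £240.00.
Month 1: interest £20.00; balance after payment £2,180.00.
Month 2: interest £18.17; balance after payment £1,958.17.
Month 3: interest £16.32; balance after payment £1,734.48.
Month 4: interest £14.45; balance after payment £1,508.94.

£1,508.94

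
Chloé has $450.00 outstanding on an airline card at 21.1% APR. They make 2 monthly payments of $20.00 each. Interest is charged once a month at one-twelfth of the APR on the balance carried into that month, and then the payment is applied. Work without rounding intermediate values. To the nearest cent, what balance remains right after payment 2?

Monthly rate r = 21.1%/12 = 1.75833% = 0.0175833.
Each month: B ← B·(1+r) − $20.00.
Month 1: interest $7.91; balance after payment $437.91.
Month 2: interest $7.70; balance after payment $425.61.

$425.61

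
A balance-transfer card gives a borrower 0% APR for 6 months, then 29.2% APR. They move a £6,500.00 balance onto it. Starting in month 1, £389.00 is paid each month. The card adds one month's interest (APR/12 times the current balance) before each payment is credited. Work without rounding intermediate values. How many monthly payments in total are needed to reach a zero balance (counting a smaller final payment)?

19 payments

Promo months 1–6 at r₀ = 0%/12 = 0; months 7+ at r₁ = 29.2%/12 = 0.0243333.
After month 6 (no interest yet): B = £6,500.00 − 6·£389.00 = £4,166.00.
Then at r₁ with £389.00/mo: n₂ = −ln(1 − r₁·B/P)/ln(1+r₁) ≈ 12.56 → 13 more payments.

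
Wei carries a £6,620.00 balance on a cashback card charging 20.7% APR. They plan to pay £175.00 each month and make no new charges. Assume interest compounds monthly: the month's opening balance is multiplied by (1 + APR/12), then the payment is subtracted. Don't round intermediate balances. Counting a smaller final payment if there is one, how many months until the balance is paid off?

Monthly rate r = 20.7%/12 = 1.725% = 0.01725.
Recurrence: B ← B·(1+r) − £175.00.
Month 1: interest £114.19; balance after payment £6,559.19.
Month 2: interest £113.15; balance after payment £6,497.34.
Closed form: n = −ln(1 − rB₀/P)/ln(1+r) = −ln(0.34746)/ln(1.01725) ≈ 61.809, so the balance reaches zero during payment 62.

62 months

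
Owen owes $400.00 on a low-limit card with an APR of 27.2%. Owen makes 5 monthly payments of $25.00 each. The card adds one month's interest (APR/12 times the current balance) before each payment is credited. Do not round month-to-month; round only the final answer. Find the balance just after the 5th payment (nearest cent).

$316.64

Monthly rate r = 27.2%/12 = 2.26667% = 0.0226667.
Each month: B ← B·(1+r) − $25.00.
Month 1: interest $9.07; balance after payment $384.07.
Month 2: interest $8.71; balance after payment $367.77.
Month 3: interest $8.34; balance after payment $351.11.
Month 4: interest $7.96; balance after payment $334.07.
Month 5: interest $7.57; balance after payment $316.64.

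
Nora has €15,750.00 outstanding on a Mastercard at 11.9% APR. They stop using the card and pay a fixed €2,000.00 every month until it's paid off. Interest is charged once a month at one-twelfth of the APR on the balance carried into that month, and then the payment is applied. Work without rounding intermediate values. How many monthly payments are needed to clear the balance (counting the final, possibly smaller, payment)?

Monthly rate r = 11.9%/12 = 0.991667% = 0.00991667.
Recurrence: B ← B·(1+r) − €2,000.00.
Month 1: interest €156.19; balance after payment €13,906.19.
Month 2: interest €137.90; balance after payment €12,044.09.
Closed form: n = −ln(1 − rB₀/P)/ln(1+r) = −ln(0.92191)/ln(1.00992) ≈ 8.240, so the balance reaches zero during payment 9.

9 payments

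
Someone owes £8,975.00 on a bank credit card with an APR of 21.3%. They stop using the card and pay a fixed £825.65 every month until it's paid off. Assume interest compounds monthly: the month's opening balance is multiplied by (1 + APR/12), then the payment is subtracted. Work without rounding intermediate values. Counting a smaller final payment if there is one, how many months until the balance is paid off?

13 payments

Monthly rate r = 21.3%/12 = 1.775% = 0.01775.
Recurrence: B ← B·(1+r) − £825.65.
Month 1: interest £159.31; balance after payment £8,308.66.
Month 2: interest £147.48; balance after payment £7,630.48.
Closed form: n = −ln(1 − rB₀/P)/ln(1+r) = −ln(0.80705)/ln(1.01775) ≈ 12.184, so the balance reaches zero during payment 13.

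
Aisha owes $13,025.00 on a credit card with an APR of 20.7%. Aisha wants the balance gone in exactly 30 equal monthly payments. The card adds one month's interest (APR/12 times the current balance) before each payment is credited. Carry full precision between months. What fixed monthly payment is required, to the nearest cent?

Monthly rate r = 20.7%/12 = 1.725% = 0.01725.
Level-payment amortization: P = B₀·r / (1 − (1+r)^(−n)) = 13025.00·0.01725 / (1 − 1.01725^(−30)).
Denominator 1 − (1+r)^(−30) = 0.401355435.
P = 224.681 / 0.401355435 ≈ 559.81.

$559.81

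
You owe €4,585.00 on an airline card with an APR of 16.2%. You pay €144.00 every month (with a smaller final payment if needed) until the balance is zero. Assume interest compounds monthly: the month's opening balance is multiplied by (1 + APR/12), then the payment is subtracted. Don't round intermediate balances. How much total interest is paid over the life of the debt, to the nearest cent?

€1,448.46

Monthly rate r = 16.2%/12 = 1.35% = 0.0135.
Payoff takes n = ⌈−ln(1 − rB₀/P)/ln(1+r)⌉ = ⌈41.898⌉ = 42 payments; the last is €129.46.
Total paid = 41·€144.00 + €129.46 = €6,033.46.
Total interest = total paid − principal = €6,033.46 − €4,585.00 = €1,448.46.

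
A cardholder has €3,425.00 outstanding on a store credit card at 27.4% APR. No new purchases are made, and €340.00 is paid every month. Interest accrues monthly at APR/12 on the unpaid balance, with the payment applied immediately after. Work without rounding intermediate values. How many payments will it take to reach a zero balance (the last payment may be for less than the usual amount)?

12 months

Monthly rate r = 27.4%/12 = 2.28333% = 0.0228333.
Recurrence: B ← B·(1+r) − €340.00.
Month 1: interest €78.20; balance after payment €3,163.20.
Month 2: interest €72.23; balance after payment €2,895.43.
Closed form: n = −ln(1 − rB₀/P)/ln(1+r) = −ln(0.76999)/ln(1.02283) ≈ 11.578, so the balance reaches zero during payment 12.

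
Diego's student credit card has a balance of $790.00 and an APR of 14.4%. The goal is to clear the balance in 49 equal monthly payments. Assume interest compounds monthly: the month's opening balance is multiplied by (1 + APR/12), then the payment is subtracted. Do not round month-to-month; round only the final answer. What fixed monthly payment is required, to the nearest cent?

Monthly rate r = 14.4%/12 = 1.2% = 0.012.
Level-payment amortization: P = B₀·r / (1 − (1+r)^(−n)) = 790.00·0.012 / (1 − 1.012^(−49)).
Denominator 1 − (1+r)^(−49) = 0.4426155.
P = 9.48 / 0.4426155 ≈ 21.42.

$21.42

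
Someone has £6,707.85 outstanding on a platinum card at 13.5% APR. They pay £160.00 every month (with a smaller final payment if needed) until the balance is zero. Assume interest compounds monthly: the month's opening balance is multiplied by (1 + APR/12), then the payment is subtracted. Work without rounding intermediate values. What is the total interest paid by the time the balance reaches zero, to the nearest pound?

Monthly rate r = 13.5%/12 = 1.125% = 0.01125.
Payoff takes n = ⌈−ln(1 − rB₀/P)/ln(1+r)⌉ = ⌈57.028⌉ = 58 payments; the last is £4.58.
Total paid = 57·£160.00 + £4.58 = £9,124.58.
Total interest = total paid − principal = £9,124.58 − £6,707.85 = £2,416.73.

£2,417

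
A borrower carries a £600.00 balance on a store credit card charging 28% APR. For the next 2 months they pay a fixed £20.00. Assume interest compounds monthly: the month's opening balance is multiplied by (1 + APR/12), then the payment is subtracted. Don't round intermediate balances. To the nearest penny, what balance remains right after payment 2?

£587.86

Monthly rate r = 28%/12 = 2.33333% = 0.0233333.
Each month: B ← B·(1+r) − £20.00.
Month 1: interest £14.00; balance after payment £594.00.
Month 2: interest £13.86; balance after payment £587.86.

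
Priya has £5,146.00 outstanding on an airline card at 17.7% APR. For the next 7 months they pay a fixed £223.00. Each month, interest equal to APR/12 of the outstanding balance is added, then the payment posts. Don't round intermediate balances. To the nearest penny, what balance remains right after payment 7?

Monthly rate r = 17.7%/12 = 1.475% = 0.01475.
Each month: B ← B·(1+r) − £223.00.
Month 1: interest £75.90; balance after payment £4,998.90.
Month 2: interest £73.73; balance after payment £4,849.64.
Month 3: interest £71.53; balance after payment £4,698.17.
Month 4: interest £69.30; balance after payment £4,544.47.
Month 5: interest £67.03; balance after payment £4,388.50.
Month 6: interest £64.73; balance after payment £4,230.23.
Month 7: interest £62.40; balance after payment £4,069.62.

£4,069.62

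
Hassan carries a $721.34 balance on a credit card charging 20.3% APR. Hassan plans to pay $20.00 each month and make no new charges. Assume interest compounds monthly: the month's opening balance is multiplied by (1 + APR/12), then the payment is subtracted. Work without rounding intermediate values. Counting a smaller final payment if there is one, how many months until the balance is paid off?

57 months

Monthly rate r = 20.3%/12 = 1.69167% = 0.0169167.
Recurrence: B ← B·(1+r) − $20.00.
Month 1: interest $12.20; balance after payment $713.54.
Month 2: interest $12.07; balance after payment $705.61.
Closed form: n = −ln(1 − rB₀/P)/ln(1+r) = −ln(0.38987)/ln(1.01692) ≈ 56.151, so the balance reaches zero during payment 57.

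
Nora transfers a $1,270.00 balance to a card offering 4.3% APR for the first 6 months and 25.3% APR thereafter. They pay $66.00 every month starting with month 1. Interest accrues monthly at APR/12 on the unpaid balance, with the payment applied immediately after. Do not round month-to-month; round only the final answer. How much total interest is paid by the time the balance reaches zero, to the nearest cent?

$195.54

Promo months 1–6 at r₀ = 4.3%/12 = 0.00358333; months 7+ at r₁ = 25.3%/12 = 0.0210833.
After month 6: iterate B ← B·(1+r₀) − $66.00 for 6 months → $897.99.
Then at r₁ with $66.00/mo: n₂ = −ln(1 − r₁·B/P)/ln(1+r₁) ≈ 16.20 → 17 more payments.
Total paid = 22·$66.00 + $13.54 = $1,465.54; interest = $1,465.54 − $1,270.00 = $195.54.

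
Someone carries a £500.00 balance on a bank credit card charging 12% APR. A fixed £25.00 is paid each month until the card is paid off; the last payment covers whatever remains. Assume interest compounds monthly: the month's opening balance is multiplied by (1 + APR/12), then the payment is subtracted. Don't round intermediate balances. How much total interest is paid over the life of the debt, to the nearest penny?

Monthly rate r = 12%/12 = 1% = 0.01.
Payoff takes n = ⌈−ln(1 − rB₀/P)/ln(1+r)⌉ = ⌈22.426⌉ = 23 payments; the last is £10.67.
Total paid = 22·£25.00 + £10.67 = £560.67.
Total interest = total paid − principal = £560.67 − £500.00 = £60.67.

£60.67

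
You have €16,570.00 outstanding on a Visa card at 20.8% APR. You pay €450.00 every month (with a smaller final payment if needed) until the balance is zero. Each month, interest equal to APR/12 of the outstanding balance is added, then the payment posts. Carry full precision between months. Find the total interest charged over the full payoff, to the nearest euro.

€10,057

Monthly rate r = 20.8%/12 = 1.73333% = 0.0173333.
Payoff takes n = ⌈−ln(1 − rB₀/P)/ln(1+r)⌉ = ⌈59.169⌉ = 60 payments; the last is €76.54.
Total paid = 59·€450.00 + €76.54 = €26,626.54.
Total interest = total paid − principal = €26,626.54 − €16,570.00 = €10,056.54.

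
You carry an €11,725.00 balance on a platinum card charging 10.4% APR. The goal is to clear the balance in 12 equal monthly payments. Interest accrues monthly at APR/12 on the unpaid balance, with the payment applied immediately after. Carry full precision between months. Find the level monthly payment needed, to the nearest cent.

Monthly rate r = 10.4%/12 = 0.866667% = 0.00866667.
Level-payment amortization: P = B₀·r / (1 − (1+r)^(−n)) = 11725.00·0.00866667 / (1 − 1.00867^(−12)).
Denominator 1 − (1+r)^(−12) = 0.0983707914.
P = 101.617 / 0.0983707914 ≈ 1033.00.

€1,033.00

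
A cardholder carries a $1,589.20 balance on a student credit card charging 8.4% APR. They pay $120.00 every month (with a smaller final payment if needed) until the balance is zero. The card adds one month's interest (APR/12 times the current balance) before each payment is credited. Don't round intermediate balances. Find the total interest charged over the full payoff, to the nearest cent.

$84.41

Monthly rate r = 8.4%/12 = 0.7% = 0.007.
Payoff takes n = ⌈−ln(1 − rB₀/P)/ln(1+r)⌉ = ⌈13.947⌉ = 14 payments; the last is $113.61.
Total paid = 13·$120.00 + $113.61 = $1,673.61.
Total interest = total paid − principal = $1,673.61 − $1,589.20 = $84.41.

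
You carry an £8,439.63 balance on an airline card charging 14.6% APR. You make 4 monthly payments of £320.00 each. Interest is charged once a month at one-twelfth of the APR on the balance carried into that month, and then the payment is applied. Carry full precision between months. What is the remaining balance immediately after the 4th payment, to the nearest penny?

Monthly rate r = 14.6%/12 = 1.21667% = 0.0121667.
Each month: B ← B·(1+r) − £320.00.
Month 1: interest £102.68; balance after payment £8,222.31.
Month 2: interest £100.04; balance after payment £8,002.35.
Month 3: interest £97.36; balance after payment £7,779.71.
Month 4: interest £94.65; balance after payment £7,554.37.

£7,554.37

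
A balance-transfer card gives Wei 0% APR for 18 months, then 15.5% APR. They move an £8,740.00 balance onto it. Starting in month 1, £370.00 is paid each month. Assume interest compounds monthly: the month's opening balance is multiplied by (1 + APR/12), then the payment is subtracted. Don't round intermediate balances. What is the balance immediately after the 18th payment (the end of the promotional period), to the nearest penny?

£2,080.00

Promo months 1–18 at r₀ = 0%/12 = 0; months 19+ at r₁ = 15.5%/12 = 0.0129167.
After month 18 (no interest yet): B = £8,740.00 − 18·£370.00 = £2,080.00.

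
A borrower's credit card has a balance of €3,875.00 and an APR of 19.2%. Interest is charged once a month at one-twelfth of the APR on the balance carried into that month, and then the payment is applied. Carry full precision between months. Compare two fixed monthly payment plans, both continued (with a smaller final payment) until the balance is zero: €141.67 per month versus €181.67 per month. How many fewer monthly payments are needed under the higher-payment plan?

10 fewer payments

Monthly rate r = 19.2%/12 = 1.6% = 0.016.
At €141.67/mo: n = ⌈−ln(1 − rB₀/P)/ln(1+r)⌉ = 37 payments (last €37.41); total interest = total paid − €3,875.00 = €1,262.53.
At €181.67/mo: 27 payments (last €54.63); total interest €903.05.
Payments saved = 37 − 27 = 10.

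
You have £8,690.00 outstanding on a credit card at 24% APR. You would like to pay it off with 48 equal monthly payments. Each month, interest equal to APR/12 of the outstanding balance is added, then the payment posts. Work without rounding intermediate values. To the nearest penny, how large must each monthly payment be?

Monthly rate r = 24%/12 = 2% = 0.02.
Level-payment amortization: P = B₀·r / (1 − (1+r)^(−n)) = 8690.00·0.02 / (1 − 1.02^(−48)).
Denominator 1 − (1+r)^(−48) = 0.613462391.
P = 173.8 / 0.613462391 ≈ 283.31.

£283.31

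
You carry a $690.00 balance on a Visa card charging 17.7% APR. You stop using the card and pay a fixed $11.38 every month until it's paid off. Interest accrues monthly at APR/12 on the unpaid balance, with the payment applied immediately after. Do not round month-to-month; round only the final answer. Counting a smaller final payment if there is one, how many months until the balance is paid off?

154 payments

Monthly rate r = 17.7%/12 = 1.475% = 0.01475.
Recurrence: B ← B·(1+r) − $11.38.
Month 1: interest $10.18; balance after payment $688.80.
Month 2: interest $10.16; balance after payment $687.58.
Closed form: n = −ln(1 − rB₀/P)/ln(1+r) = −ln(0.10567)/ln(1.01475) ≈ 153.491, so the balance reaches zero during payment 154.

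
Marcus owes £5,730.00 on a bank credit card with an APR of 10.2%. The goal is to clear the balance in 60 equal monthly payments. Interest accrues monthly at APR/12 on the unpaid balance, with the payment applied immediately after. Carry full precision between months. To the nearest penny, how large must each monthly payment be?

Monthly rate r = 10.2%/12 = 0.85% = 0.0085.
Level-payment amortization: P = B₀·r / (1 − (1+r)^(−n)) = 5730.00·0.0085 / (1 − 1.0085^(−60)).
Denominator 1 − (1+r)^(−60) = 0.39820878.
P = 48.705 / 0.39820878 ≈ 122.31.

£122.31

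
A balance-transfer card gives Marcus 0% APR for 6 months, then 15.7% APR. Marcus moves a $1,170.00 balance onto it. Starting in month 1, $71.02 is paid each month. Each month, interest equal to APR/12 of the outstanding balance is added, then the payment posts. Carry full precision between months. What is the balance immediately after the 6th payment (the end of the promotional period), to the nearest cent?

Promo months 1–6 at r₀ = 0%/12 = 0; months 7+ at r₁ = 15.7%/12 = 0.0130833.
After month 6 (no interest yet): B = $1,170.00 − 6·$71.02 = $743.88.

$743.88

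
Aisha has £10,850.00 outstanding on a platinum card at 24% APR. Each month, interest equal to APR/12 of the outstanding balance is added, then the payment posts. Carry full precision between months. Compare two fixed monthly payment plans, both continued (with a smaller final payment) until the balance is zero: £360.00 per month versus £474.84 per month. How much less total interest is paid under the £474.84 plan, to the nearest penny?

£2,142.22

Monthly rate r = 24%/12 = 2% = 0.02.
At £360.00/mo: n = ⌈−ln(1 − rB₀/P)/ln(1+r)⌉ = 47 payments (last £225.14); total interest = total paid − £10,850.00 = £5,935.14.
At £474.84/mo: 31 payments (last £397.72); total interest £3,792.92.
Interest saved = £5,935.14 − £3,792.92 = £2,142.22.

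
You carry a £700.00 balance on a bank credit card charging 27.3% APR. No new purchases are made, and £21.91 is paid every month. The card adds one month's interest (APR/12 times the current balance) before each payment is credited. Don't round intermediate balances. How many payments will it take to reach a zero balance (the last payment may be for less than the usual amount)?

Monthly rate r = 27.3%/12 = 2.275% = 0.02275.
Recurrence: B ← B·(1+r) − £21.91.
Month 1: interest £15.92; balance after payment £694.01.
Month 2: interest £15.79; balance after payment £687.89.
Closed form: n = −ln(1 − rB₀/P)/ln(1+r) = −ln(0.27316)/ln(1.02275) ≈ 57.688, so the balance reaches zero during payment 58.

58 payments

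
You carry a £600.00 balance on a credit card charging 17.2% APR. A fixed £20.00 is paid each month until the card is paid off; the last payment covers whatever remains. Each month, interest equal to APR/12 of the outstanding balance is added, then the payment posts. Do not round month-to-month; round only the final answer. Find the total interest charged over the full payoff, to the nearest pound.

Monthly rate r = 17.2%/12 = 1.43333% = 0.0143333.
Payoff takes n = ⌈−ln(1 − rB₀/P)/ln(1+r)⌉ = ⌈39.498⌉ = 40 payments; the last is £10.00.
Total paid = 39·£20.00 + £10.00 = £790.00.
Total interest = total paid − principal = £790.00 − £600.00 = £190.00.

£190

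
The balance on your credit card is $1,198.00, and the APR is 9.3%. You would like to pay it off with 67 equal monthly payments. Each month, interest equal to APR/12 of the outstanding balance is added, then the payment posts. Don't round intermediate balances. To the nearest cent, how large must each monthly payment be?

Monthly rate r = 9.3%/12 = 0.775% = 0.00775.
Level-payment amortization: P = B₀·r / (1 − (1+r)^(−n)) = 1198.00·0.00775 / (1 − 1.00775^(−67)).
Denominator 1 − (1+r)^(−67) = 0.403841222.
P = 9.2845 / 0.403841222 ≈ 22.99.

$22.99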